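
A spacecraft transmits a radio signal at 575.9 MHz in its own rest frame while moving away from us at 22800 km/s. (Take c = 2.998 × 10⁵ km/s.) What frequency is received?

β = v/c = 22800/299800 = 0.0761.
Relativistic Doppler for frequency: f' = f₀ · √((1 − β)/(1 + β)).
f' = 575.9 × √(0.9239/1.0761) = 575.9 × 0.92663 ≈ 533.6 MHz.

533.6 MHz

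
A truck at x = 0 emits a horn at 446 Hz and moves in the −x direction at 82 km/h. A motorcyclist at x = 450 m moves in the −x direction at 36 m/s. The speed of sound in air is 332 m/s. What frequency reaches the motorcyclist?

463 Hz

82 km/h = 22.78 m/s.
The observer lies on the +x side, so the source is heading away from the observer and the observer is heading toward the source.
General Doppler shift: f' = f · (v + v_o)/(v + v_s).
f' = 446 × (332 + 36)/(332 + 22.78) = 446 × 368/354.78 ≈ 463 Hz.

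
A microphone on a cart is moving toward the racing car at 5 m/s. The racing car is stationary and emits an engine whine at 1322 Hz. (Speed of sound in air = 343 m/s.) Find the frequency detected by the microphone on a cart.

1341 Hz

Only the observer moves, toward the source, so f' = f · (v + v_o)/v.
f' = 1322 × (343 + 5)/343 = 1322 × 348/343 ≈ 1341 Hz.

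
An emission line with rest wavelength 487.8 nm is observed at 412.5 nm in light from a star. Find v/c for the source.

λ'/λ₀ = 0.8456 < 1 (blueshift), so the source is approaching.
λ'/λ₀ = √((1 − β)/(1 + β)) for an approaching source ⇒ β = (1 − r²)/(1 + r²) with r = λ'/λ₀.
β = (1 − 0.7151)/(1 + 0.7151) ≈ 0.166.

0.166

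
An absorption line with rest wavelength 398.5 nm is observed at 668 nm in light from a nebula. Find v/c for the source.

0.475

λ'/λ₀ = 1.6763 > 1 (redshift), so the source is receding.
λ'/λ₀ = √((1 + β)/(1 − β)) for a receding source ⇒ β = (r² − 1)/(r² + 1) with r = λ'/λ₀.
β = (2.8099 − 1)/(2.8099 + 1) ≈ 0.475.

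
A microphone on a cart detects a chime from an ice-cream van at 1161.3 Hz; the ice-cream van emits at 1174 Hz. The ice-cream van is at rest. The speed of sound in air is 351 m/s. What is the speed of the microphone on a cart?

3.8 m/s

f' < f, so the microphone on a cart is receding.
f' = f · (v − v_o)/v ⇒ v_o = v · |f'/f − 1|.
v_o = 351 × |1161.3/1174 − 1| = 351 × 0.01082 ≈ 3.8 m/s.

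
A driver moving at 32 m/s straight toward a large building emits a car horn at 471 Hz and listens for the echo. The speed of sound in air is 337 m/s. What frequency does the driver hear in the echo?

570 Hz

The large building receives the sound from a moving source: f₁ = f₀ · v/(v − v_e) = 471 × 337/305 ≈ 520 Hz.
On the return leg the driver is a moving observer: f₂ = f₁ · (v + v_e)/v = 520 × 369/337 ≈ 570 Hz.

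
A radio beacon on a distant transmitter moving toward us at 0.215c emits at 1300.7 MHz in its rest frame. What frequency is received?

Relativistic Doppler for frequency: f' = f₀ · √((1 + β)/(1 − β)).
f' = 1300.7 × √(1.2150/0.7850) = 1300.7 × 1.24409 ≈ 1618.2 MHz.

1618.2 MHz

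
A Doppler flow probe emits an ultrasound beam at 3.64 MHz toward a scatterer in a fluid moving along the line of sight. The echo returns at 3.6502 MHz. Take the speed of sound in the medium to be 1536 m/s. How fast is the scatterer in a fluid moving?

2.15 m/s

Double Doppler shift off a moving reflector: f₂ = f₀ · (v + u)/(v − u) (u > 0 toward emitter).
Rearranging, u = v · (f₂ − f₀)/(f₂ + f₀) = 1536 × 0.0102/7.2902 ≈ 2.15 m/s.
So the scatterer in a fluid is moving at 2.15 m/s toward the emitter.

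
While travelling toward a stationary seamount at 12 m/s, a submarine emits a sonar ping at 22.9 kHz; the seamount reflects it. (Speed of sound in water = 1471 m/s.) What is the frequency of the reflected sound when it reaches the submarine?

The seamount receives the sound from a moving source: f₁ = f₀ · v/(v − v_e) = 22.9 × 1471/1459 ≈ 23.1 kHz.
On the return leg the submarine is a moving observer: f₂ = f₁ · (v + v_e)/v = 23.1 × 1483/1471 ≈ 23.3 kHz.

23.3 kHz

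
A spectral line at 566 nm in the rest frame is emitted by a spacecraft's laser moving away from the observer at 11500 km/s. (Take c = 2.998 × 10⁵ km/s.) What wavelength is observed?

588.1 nm

β = v/c = 11500/299800 = 0.0384.
Relativistic Doppler for wavelength: λ' = λ₀ · √((1 + β)/(1 − β)).
λ' = 566 × √(1.0384/0.9616) = 566 × 1.03912 ≈ 588.1 nm.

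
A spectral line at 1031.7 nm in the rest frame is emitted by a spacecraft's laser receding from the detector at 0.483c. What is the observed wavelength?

Relativistic Doppler for wavelength: λ' = λ₀ · √((1 + β)/(1 − β)).
λ' = 1031.7 × √(1.4830/0.5170) = 1031.7 × 1.69366 ≈ 1747.3 nm.

1747.3 nm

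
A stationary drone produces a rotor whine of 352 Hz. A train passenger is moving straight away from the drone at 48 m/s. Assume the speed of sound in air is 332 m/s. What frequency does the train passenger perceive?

Only the observer moves, away from the source, so f' = f · (v − v_o)/v.
f' = 352 × (332 − 48)/332 = 352 × 284/332 ≈ 301 Hz.

301 Hz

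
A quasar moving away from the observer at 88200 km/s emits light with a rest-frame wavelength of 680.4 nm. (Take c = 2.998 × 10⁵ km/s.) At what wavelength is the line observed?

β = v/c = 88200/299800 = 0.2942.
Relativistic Doppler for wavelength: λ' = λ₀ · √((1 + β)/(1 − β)).
λ' = 680.4 × √(1.2942/0.7058) = 680.4 × 1.35412 ≈ 921.3 nm.

921.3 nm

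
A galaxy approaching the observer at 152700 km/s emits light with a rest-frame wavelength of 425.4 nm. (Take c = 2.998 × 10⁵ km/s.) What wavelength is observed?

β = v/c = 152700/299800 = 0.5093.
Relativistic Doppler for wavelength: λ' = λ₀ · √((1 − β)/(1 + β)).
λ' = 425.4 × √(0.4907/1.5093) = 425.4 × 0.57016 ≈ 242.5 nm.

242.5 nm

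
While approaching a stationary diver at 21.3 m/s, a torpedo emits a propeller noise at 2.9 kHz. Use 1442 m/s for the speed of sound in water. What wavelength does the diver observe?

49.0 cm

With the source moving toward a stationary observer, f' = f · v/(v − v_s).
f' = 2.9 × 1442/(1442 − 21.3) ≈ 2.94 kHz.
λ' = v/f' = 1442/2943.48 ≈ 49.0 cm.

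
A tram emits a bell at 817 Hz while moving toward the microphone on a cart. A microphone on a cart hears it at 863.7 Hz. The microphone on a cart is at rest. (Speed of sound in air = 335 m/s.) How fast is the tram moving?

18.1 m/s

f' = f · v/(v − v_s) ⇒ v_s = v · |1 − f/f'|.
v_s = 335 × |1 − 817/863.7| = 335 × 0.05407 ≈ 18.1 m/s.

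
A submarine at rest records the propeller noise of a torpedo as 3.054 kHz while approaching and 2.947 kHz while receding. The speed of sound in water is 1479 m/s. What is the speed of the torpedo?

26 m/s

f₁/f₂ = (v + v_s)/(v − v_s), so v_s = v · (f₁ − f₂)/(f₁ + f₂).
v_s = 1479 × (3.054 − 2.947)/(3.054 + 2.947) = 1479 × 0.107/6.001 ≈ 26 m/s.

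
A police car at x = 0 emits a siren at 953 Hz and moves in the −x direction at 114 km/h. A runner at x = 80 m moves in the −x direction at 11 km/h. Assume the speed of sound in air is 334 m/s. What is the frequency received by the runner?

878 Hz

114 km/h = 31.67 m/s; 11 km/h = 3.056 m/s.
The observer lies on the +x side, so the source is heading away from the observer and the observer is heading toward the source.
With source receding and observer approaching, f' = f · (v + v_o)/(v + v_s).
f' = 953 × (334 + 3.056)/(334 + 31.67) = 953 × 337.06/365.67 ≈ 878 Hz.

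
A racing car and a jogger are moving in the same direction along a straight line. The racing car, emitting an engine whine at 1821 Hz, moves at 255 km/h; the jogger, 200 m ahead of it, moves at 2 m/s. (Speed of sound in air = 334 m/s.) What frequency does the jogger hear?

2297 Hz

255 km/h = 70.83 m/s.
The jogger is ahead, so the racing car is moving toward it while the jogger is moving away from the racing car.
Both move, so f' = f · (v − v_o)/(v − v_s).
f' = 1821 × (334 − 2)/(334 − 70.83) = 1821 × 332/263.17 ≈ 2297 Hz.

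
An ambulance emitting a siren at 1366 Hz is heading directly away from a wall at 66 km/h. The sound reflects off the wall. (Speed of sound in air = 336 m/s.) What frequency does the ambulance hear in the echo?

66 km/h = 18.33 m/s.
The wall receives the sound from a moving source: f₁ = f₀ · v/(v + v_e) = 1366 × 336/354.33 ≈ 1295 Hz.
On the return leg the ambulance is a moving observer: f₂ = f₁ · (v − v_e)/v = 1295 × 317.67/336 ≈ 1225 Hz.
Equivalently f₂ = f₀ · (v − v_e)/(v + v_e).

1225 Hz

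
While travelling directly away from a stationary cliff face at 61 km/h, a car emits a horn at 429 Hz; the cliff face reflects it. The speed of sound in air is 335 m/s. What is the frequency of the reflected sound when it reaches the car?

388 Hz

61 km/h = 16.94 m/s.
The cliff face receives the sound from a moving source: f₁ = f₀ · v/(v + v_e) = 429 × 335/351.94 ≈ 408 Hz.
On the return leg the car is a moving observer: f₂ = f₁ · (v − v_e)/v = 408 × 318.06/335 ≈ 388 Hz.
Equivalently f₂ = f₀ · (v − v_e)/(v + v_e).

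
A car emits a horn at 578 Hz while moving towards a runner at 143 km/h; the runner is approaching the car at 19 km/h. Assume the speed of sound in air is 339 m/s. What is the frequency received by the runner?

143 km/h = 39.72 m/s; 19 km/h = 5.278 m/s.
With source approaching and observer approaching, f' = f · (v + v_o)/(v − v_s).
f' = 578 × (339 + 5.278)/(339 − 39.72) = 578 × 344.28/299.28 ≈ 665 Hz.

665 Hz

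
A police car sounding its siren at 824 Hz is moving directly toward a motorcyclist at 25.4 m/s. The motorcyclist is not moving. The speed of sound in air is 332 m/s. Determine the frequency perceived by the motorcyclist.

Only the source moves, toward the listener, so f' = f · v/(v − v_s).
f' = 824 × 332/(332 − 25.4) = 824 × 332/306.6 ≈ 892 Hz.

892 Hz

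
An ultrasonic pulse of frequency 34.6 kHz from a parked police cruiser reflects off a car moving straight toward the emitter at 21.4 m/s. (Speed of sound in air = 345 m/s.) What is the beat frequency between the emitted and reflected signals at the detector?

The car first receives the wave as a moving observer: f₁ = f₀ · (v + u)/v = 34.6 × (345 + 21.4)/345 ≈ 36.75 kHz.
The reflection then acts as a moving source: f₂ = f₁ · v/(v − u) ≈ 39.18 kHz.
Equivalently f₂ = f₀ · (v + u)/(v − u).
Beat frequency (with f₀ = 34600 Hz): |f₂ − f₀| = 2u·f₀/(v − u) = 2 × 21.4 × 34600/323.6 ≈ 4576 Hz.

4576 Hz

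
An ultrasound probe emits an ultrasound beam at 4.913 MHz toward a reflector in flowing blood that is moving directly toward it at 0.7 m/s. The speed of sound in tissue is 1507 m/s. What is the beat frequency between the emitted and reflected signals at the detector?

4566 Hz

At the reflector in flowing blood (a moving observer), f₁ = f₀ · (v + u)/v = 4.913 × 1507.7/1507 ≈ 4.91528 MHz.
The reflection then acts as a moving source: f₂ = f₁ · v/(v − u) ≈ 4.91757 MHz.
Equivalently f₂ = f₀ · (v + u)/(v − u).
Beat frequency (with f₀ = 4913000 Hz): |f₂ − f₀| = 2u·f₀/(v − u) = 2 × 0.7 × 4913000/1506.3 ≈ 4566 Hz.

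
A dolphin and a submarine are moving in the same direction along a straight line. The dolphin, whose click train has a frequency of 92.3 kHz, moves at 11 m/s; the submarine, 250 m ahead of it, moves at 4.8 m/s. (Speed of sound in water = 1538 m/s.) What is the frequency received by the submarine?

92.7 kHz

The submarine is ahead, so the dolphin is moving toward it while the submarine is moving away from the dolphin.
With source approaching and observer receding, f' = f · (v − v_o)/(v − v_s).
f' = 92.3 × (1538 − 4.8)/(1538 − 11) = 92.3 × 1533.2/1527 ≈ 92.7 kHz.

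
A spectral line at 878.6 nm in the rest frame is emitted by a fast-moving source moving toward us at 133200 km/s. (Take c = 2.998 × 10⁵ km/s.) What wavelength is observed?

545.0 nm

β = v/c = 133200/299800 = 0.4443.
Relativistic Doppler for wavelength: λ' = λ₀ · √((1 − β)/(1 + β)).
λ' = 878.6 × √(0.5557/1.4443) = 878.6 × 0.62029 ≈ 545.0 nm.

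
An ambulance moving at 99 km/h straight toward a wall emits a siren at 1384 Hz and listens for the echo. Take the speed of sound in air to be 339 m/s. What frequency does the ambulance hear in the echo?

99 km/h = 27.5 m/s.
The wall receives the sound from a moving source: f₁ = f₀ · v/(v − v_e) = 1384 × 339/311.5 ≈ 1506 Hz.
On the return leg the ambulance is a moving observer: f₂ = f₁ · (v + v_e)/v = 1506 × 366.5/339 ≈ 1628 Hz.
Equivalently f₂ = f₀ · (v + v_e)/(v − v_e).

1628 Hz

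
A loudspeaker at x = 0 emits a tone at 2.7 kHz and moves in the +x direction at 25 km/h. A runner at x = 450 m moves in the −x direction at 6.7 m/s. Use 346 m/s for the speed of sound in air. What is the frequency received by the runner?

25 km/h = 6.944 m/s.
The observer lies on the +x side, so the source is heading toward the observer and the observer is heading toward the source.
General Doppler shift: f' = f · (v + v_o)/(v − v_s).
f' = 2.7 × (346 + 6.7)/(346 − 6.944) = 2.7 × 352.7/339.06 ≈ 2.81 kHz.

2.81 kHz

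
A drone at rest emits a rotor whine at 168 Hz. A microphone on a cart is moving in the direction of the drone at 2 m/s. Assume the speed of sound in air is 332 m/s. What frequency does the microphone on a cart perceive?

169 Hz

Only the observer moves, toward the source, so f' = f · (v + v_o)/v.
f' = 168 × (332 + 2)/332 = 168 × 334/332 ≈ 169 Hz.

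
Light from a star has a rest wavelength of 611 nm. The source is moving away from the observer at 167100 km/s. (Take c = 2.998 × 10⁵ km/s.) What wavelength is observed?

1146.1 nm

β = v/c = 167100/299800 = 0.5574.
Relativistic Doppler for wavelength: λ' = λ₀ · √((1 + β)/(1 − β)).
λ' = 611 × √(1.5574/0.4426) = 611 × 1.87576 ≈ 1146.1 nm.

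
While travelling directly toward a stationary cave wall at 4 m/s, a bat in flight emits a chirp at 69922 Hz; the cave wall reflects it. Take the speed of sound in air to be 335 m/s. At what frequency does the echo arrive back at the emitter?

71612 Hz

The cave wall receives the sound from a moving source: f₁ = f₀ · v/(v − v_e) = 69922 × 335/331 ≈ 70767 Hz.
On the return leg the bat in flight is a moving observer: f₂ = f₁ · (v + v_e)/v = 70767 × 339/335 ≈ 71612 Hz.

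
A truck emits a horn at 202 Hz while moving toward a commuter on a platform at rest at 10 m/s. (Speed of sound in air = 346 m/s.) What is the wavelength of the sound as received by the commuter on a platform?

1.66 m

With the source moving toward a stationary observer, f' = f · v/(v − v_s).
f' = 202 × 346/(346 − 10) ≈ 208 Hz.
λ' = v/f' = 346/208.012 ≈ 1.66 m.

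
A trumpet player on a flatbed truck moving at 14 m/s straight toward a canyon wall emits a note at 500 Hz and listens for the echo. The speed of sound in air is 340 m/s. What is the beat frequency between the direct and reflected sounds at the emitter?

The canyon wall receives the sound from a moving source: f₁ = f₀ · v/(v − v_e) = 500 × 340/326 ≈ 521.5 Hz.
On the return leg the trumpet player on a flatbed truck is a moving observer: f₂ = f₁ · (v + v_e)/v = 521.5 × 354/340 ≈ 542.9 Hz.
Equivalently f₂ = f₀ · (v + v_e)/(v − v_e).
Beat against the emitted tone: |f₂ − f₀| = 2v_e·f₀/(v − v_e) = 2 × 14 × 500/326 ≈ 42.9 Hz.

42.9 Hz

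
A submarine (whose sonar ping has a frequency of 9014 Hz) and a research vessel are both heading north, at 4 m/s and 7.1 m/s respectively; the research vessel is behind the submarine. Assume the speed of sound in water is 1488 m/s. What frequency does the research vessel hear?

9033 Hz

The research vessel is behind, so the submarine is moving away from it while the research vessel is moving toward the submarine.
With source receding and observer approaching, f' = f · (v + v_o)/(v + v_s).
f' = 9014 × (1488 + 7.1)/(1488 + 4) = 9014 × 1495.1/1492 ≈ 9033 Hz.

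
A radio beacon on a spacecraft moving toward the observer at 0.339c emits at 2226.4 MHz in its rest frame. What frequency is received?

3168.8 MHz

Relativistic Doppler for frequency: f' = f₀ · √((1 + β)/(1 − β)).
f' = 2226.4 × √(1.3390/0.6610) = 2226.4 × 1.42328 ≈ 3168.8 MHz.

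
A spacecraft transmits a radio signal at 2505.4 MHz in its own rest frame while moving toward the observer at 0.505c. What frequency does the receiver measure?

Relativistic Doppler for frequency: f' = f₀ · √((1 + β)/(1 − β)).
f' = 2505.4 × √(1.5050/0.4950) = 2505.4 × 1.74368 ≈ 4368.6 MHz.

4368.6 MHz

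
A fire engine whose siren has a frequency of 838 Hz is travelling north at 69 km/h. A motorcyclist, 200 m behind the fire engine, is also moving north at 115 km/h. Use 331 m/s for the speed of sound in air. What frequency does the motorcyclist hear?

69 km/h = 19.17 m/s; 115 km/h = 31.94 m/s.
The motorcyclist is behind, so the fire engine is moving away from it while the motorcyclist is moving toward the fire engine.
With source receding and observer approaching, f' = f · (v + v_o)/(v + v_s).
f' = 838 × (331 + 31.94)/(331 + 19.17) = 838 × 362.94/350.17 ≈ 869 Hz.

869 Hz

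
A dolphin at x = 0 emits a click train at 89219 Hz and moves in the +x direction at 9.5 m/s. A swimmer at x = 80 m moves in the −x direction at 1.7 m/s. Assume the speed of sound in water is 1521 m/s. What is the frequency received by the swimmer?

89880 Hz

The observer lies on the +x side, so the source is heading toward the observer and the observer is heading toward the source.
Both move, so f' = f · (v + v_o)/(v − v_s).
f' = 89219 × (1521 + 1.7)/(1521 − 9.5) = 89219 × 1522.7/1511.5 ≈ 89880 Hz.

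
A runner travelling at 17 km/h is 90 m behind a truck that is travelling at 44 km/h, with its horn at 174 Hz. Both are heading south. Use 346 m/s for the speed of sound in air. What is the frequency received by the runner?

44 km/h = 12.22 m/s; 17 km/h = 4.722 m/s.
The runner is behind, so the truck is moving away from it while the runner is moving toward the truck.
Both move, so f' = f · (v + v_o)/(v + v_s).
f' = 174 × (346 + 4.722)/(346 + 12.22) = 174 × 350.72/358.22 ≈ 170 Hz.

170 Hz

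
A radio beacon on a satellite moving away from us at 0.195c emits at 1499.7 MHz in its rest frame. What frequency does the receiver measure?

Relativistic Doppler for frequency: f' = f₀ · √((1 − β)/(1 + β)).
f' = 1499.7 × √(0.8050/1.1950) = 1499.7 × 0.82076 ≈ 1230.9 MHz.

1230.9 MHz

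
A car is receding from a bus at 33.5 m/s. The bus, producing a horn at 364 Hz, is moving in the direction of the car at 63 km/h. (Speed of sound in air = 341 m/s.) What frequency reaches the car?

346 Hz

63 km/h = 17.5 m/s.
Both move, so f' = f · (v − v_o)/(v − v_s).
f' = 364 × (341 − 33.5)/(341 − 17.5) = 364 × 307.5/323.5 ≈ 346 Hz.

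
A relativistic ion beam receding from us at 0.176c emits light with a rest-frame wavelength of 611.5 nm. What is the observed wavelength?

730.5 nm

Relativistic Doppler for wavelength: λ' = λ₀ · √((1 + β)/(1 − β)).
λ' = 611.5 × √(1.1760/0.8240) = 611.5 × 1.19465 ≈ 730.5 nm.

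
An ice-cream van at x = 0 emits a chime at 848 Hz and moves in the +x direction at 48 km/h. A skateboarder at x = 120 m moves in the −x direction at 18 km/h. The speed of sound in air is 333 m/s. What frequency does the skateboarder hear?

48 km/h = 13.33 m/s; 18 km/h = 5 m/s.
The observer lies on the +x side, so the source is heading toward the observer and the observer is heading toward the source.
Both move, so f' = f · (v + v_o)/(v − v_s).
f' = 848 × (333 + 5)/(333 − 13.33) = 848 × 338/319.67 ≈ 897 Hz.

897 Hz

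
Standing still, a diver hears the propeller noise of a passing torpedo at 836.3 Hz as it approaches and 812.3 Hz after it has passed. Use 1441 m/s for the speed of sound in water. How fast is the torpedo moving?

f₁/f₂ = (v + v_s)/(v − v_s), so v_s = v · (f₁ − f₂)/(f₁ + f₂).
v_s = 1441 × (836.3 − 812.3)/(836.3 + 812.3) = 1441 × 24.0/1648.6 ≈ 21.0 m/s.

21.0 m/s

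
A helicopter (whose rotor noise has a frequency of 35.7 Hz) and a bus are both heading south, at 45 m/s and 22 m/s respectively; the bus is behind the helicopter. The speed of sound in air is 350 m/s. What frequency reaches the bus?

The bus is behind, so the helicopter is moving away from it while the bus is moving toward the helicopter.
Both move, so f' = f · (v + v_o)/(v + v_s).
f' = 35.7 × (350 + 22)/(350 + 45) = 35.7 × 372/395 ≈ 33.6 Hz.

33.6 Hz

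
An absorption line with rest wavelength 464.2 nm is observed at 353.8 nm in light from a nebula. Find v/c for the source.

λ'/λ₀ = 0.7622 < 1 (blueshift), so the source is approaching.
λ'/λ₀ = √((1 − β)/(1 + β)) for an approaching source ⇒ β = (1 − r²)/(1 + r²) with r = λ'/λ₀.
β = (1 − 0.5809)/(1 + 0.5809) ≈ 0.265.

0.265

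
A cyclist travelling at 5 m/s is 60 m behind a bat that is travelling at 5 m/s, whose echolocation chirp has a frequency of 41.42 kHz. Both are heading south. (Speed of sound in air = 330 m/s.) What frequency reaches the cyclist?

The cyclist is behind, so the bat is moving away from it while the cyclist is moving toward the bat.
With source receding and observer approaching, f' = f · (v + v_o)/(v + v_s).
f' = 41.42 × (330 + 5)/(330 + 5) = 41.42 × 335/335 ≈ 41.4 kHz.

41.4 kHz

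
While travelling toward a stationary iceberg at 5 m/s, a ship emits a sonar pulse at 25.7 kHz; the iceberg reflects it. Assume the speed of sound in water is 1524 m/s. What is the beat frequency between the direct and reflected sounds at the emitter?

The iceberg receives the sound from a moving source: f₁ = f₀ · v/(v − v_e) = 25.7 × 1524/1519 ≈ 25.7846 kHz.
On the return leg the ship is a moving observer: f₂ = f₁ · (v + v_e)/v = 25.7846 × 1529/1524 ≈ 25.8692 kHz.
Equivalently f₂ = f₀ · (v + v_e)/(v − v_e).
Beat against the emitted tone (with f₀ = 25700 Hz): |f₂ − f₀| = 2v_e·f₀/(v − v_e) = 2 × 5 × 25700/1519 ≈ 169 Hz.

169 Hz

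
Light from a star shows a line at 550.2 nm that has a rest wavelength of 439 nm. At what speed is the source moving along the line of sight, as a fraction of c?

0.222c

λ'/λ₀ = 1.2533 > 1 (redshift), so the source is receding.
λ'/λ₀ = √((1 + β)/(1 − β)) for a receding source ⇒ β = (r² − 1)/(r² + 1) with r = λ'/λ₀.
β = (1.5708 − 1)/(1.5708 + 1) ≈ 0.222.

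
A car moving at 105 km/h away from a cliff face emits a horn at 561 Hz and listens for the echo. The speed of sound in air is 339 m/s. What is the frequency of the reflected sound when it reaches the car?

472 Hz

105 km/h = 29.17 m/s.
The cliff face receives the sound from a moving source: f₁ = f₀ · v/(v + v_e) = 561 × 339/368.17 ≈ 517 Hz.
On the return leg the car is a moving observer: f₂ = f₁ · (v − v_e)/v = 517 × 309.83/339 ≈ 472 Hz.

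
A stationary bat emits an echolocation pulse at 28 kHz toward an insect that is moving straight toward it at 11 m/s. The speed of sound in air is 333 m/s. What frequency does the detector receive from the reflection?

29.9 kHz

At the insect (a moving observer), f₁ = f₀ · (v + u)/v = 28 × 344/333 ≈ 28.9 kHz.
On reflection it acts as a source moving toward the stationary detector: f₂ = f₁ · v/(v − u) = 28.9 × 333/322 ≈ 29.9 kHz.
Equivalently f₂ = f₀ · (v + u)/(v − u).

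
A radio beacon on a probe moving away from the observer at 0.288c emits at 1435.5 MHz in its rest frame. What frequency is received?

1067.3 MHz

Relativistic Doppler for frequency: f' = f₀ · √((1 − β)/(1 + β)).
f' = 1435.5 × √(0.7120/1.2880) = 1435.5 × 0.74350 ≈ 1067.3 MHz.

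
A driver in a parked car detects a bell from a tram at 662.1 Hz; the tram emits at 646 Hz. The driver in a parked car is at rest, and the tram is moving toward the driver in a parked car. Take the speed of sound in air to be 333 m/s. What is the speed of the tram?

f' = f · v/(v − v_s) ⇒ v_s = v · |1 − f/f'|.
v_s = 333 × |1 − 646/662.1| = 333 × 0.02432 ≈ 8.1 m/s.

8.1 m/s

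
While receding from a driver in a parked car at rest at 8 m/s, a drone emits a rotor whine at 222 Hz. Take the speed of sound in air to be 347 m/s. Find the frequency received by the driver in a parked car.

Only the source moves, away from the listener, so f' = f · v/(v + v_s).
f' = 222 × 347/(347 + 8) = 222 × 347/355 ≈ 217 Hz.

217 Hz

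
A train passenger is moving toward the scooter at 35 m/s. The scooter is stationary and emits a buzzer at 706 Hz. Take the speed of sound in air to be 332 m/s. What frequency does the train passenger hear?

Moving observer, stationary source: f' = f · (v + v_o)/v.
f' = 706 × (332 + 35)/332 = 706 × 367/332 ≈ 780 Hz.

780 Hz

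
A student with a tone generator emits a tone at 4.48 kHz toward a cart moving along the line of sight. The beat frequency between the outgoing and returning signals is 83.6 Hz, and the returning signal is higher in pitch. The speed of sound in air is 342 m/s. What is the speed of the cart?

3.2 m/s

Double Doppler shift off a moving reflector: f₂ = f₀ · (v + u)/(v − u) (u > 0 toward emitter).
Returning signal is higher, so f₂ = f₀ + Δf = 4480 + 83.6 = 4563.6 Hz.
Rearranging, u = v · (f₂ − f₀)/(f₂ + f₀) = 342 × 83.6/9043.6 ≈ 3.2 m/s.
So the cart is moving at 3.2 m/s toward the emitter.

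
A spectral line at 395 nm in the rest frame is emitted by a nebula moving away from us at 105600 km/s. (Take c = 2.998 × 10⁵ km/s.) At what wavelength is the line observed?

β = v/c = 105600/299800 = 0.3522.
Relativistic Doppler for wavelength: λ' = λ₀ · √((1 + β)/(1 − β)).
λ' = 395 × √(1.3522/0.6478) = 395 × 1.44483 ≈ 570.7 nm.

570.7 nm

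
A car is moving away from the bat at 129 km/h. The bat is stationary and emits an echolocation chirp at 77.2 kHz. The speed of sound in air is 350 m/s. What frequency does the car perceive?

69.3 kHz

129 km/h = 35.83 m/s.
Only the observer moves, away from the source, so f' = f · (v − v_o)/v.
f' = 77.2 × (350 − 35.83)/350 = 77.2 × 314.17/350 ≈ 69.3 kHz.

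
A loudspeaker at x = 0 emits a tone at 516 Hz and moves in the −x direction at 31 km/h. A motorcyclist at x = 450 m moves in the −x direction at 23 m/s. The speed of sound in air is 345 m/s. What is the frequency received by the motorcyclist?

537 Hz

31 km/h = 8.611 m/s.
The observer lies on the +x side, so the source is heading away from the observer and the observer is heading toward the source.
With source receding and observer approaching, f' = f · (v + v_o)/(v + v_s).
f' = 516 × (345 + 23)/(345 + 8.611) = 516 × 368/353.61 ≈ 537 Hz.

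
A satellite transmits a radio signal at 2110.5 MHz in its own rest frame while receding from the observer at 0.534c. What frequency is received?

1163.2 MHz

Relativistic Doppler for frequency: f' = f₀ · √((1 − β)/(1 + β)).
f' = 2110.5 × √(0.4660/1.5340) = 2110.5 × 0.55116 ≈ 1163.2 MHz.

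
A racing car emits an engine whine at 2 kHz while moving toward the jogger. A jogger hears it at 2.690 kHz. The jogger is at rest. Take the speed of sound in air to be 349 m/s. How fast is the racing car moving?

f' = f · v/(v − v_s) ⇒ v_s = v · |1 − f/f'|.
v_s = 349 × |1 − 2/2.690| = 349 × 0.2565 ≈ 90 m/s.

90 m/s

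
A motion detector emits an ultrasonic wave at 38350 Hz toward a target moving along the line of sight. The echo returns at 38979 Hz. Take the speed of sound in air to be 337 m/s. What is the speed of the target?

Double Doppler shift off a moving reflector: f₂ = f₀ · (v + u)/(v − u) (u > 0 toward emitter).
Rearranging, u = v · (f₂ − f₀)/(f₂ + f₀) = 337 × 629/77329 ≈ 2.74 m/s.
So the target is moving at 2.74 m/s toward the emitter.

2.74 m/s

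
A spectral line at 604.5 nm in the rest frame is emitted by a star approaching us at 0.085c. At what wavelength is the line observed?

555.1 nm

Relativistic Doppler for wavelength: λ' = λ₀ · √((1 − β)/(1 + β)).
λ' = 604.5 × √(0.9150/1.0850) = 604.5 × 0.91832 ≈ 555.1 nm.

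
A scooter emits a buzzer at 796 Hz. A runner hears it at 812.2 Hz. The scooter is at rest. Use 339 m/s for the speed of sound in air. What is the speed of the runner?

f' > f, so the runner is approaching.
f' = f · (v + v_o)/v ⇒ v_o = v · |f'/f − 1|.
v_o = 339 × |812.2/796 − 1| = 339 × 0.02035 ≈ 6.9 m/s.

6.9 m/s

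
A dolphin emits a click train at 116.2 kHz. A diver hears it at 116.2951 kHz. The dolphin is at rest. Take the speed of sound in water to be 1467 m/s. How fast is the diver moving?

f' > f, so the diver is approaching.
f' = f · (v + v_o)/v ⇒ v_o = v · |f'/f − 1|.
v_o = 1467 × |116.2951/116.2 − 1| = 1467 × 0.0008184 ≈ 1.20 m/s.

1.20 m/s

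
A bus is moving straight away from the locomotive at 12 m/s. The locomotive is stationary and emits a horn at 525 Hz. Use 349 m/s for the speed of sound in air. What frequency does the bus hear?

Only the observer moves, away from the source, so f' = f · (v − v_o)/v.
f' = 525 × (349 − 12)/349 = 525 × 337/349 ≈ 507 Hz.

507 Hz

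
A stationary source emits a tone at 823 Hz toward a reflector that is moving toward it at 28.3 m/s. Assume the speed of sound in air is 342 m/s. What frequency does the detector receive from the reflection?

At the reflector (a moving observer), f₁ = f₀ · (v + u)/v = 823 × 370.3/342 ≈ 891 Hz.
On reflection it acts as a source moving toward the stationary detector: f₂ = f₁ · v/(v − u) = 891 × 342/313.7 ≈ 971 Hz.

971 Hz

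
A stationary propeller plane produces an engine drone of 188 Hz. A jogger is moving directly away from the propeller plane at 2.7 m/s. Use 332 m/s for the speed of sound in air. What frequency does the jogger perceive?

186 Hz

Only the observer moves, away from the source, so f' = f · (v − v_o)/v.
f' = 188 × (332 − 2.7)/332 = 188 × 329.3/332 ≈ 186 Hz.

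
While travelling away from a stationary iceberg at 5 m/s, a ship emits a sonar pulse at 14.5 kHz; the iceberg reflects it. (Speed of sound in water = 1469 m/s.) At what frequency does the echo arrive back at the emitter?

14.40 kHz

The iceberg receives the sound from a moving source: f₁ = f₀ · v/(v + v_e) = 14.5 × 1469/1474 ≈ 14.45 kHz.
On the return leg the ship is a moving observer: f₂ = f₁ · (v − v_e)/v = 14.45 × 1464/1469 ≈ 14.40 kHz.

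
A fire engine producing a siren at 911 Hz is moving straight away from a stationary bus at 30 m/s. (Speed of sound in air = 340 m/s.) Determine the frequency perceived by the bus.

With the source moving away from a stationary observer, f' = f · v/(v + v_s).
f' = 911 × 340/(340 + 30) = 911 × 340/370 ≈ 837 Hz.

837 Hz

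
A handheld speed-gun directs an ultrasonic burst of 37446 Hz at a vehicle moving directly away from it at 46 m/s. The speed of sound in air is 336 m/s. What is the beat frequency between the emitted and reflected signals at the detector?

9018 Hz

The vehicle first receives the wave as a moving observer: f₁ = f₀ · (v − u)/v = 37446 × (336 − 46)/336 ≈ 32319 Hz.
The reflection then acts as a moving source: f₂ = f₁ · v/(v + u) ≈ 28428 Hz.
Beat frequency: |f₂ − f₀| = 2u·f₀/(v + u) = 2 × 46 × 37446/382 ≈ 9018 Hz.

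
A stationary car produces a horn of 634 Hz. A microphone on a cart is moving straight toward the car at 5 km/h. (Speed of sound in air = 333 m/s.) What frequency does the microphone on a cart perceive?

5 km/h = 1.389 m/s.
Moving observer, stationary source: f' = f · (v + v_o)/v.
f' = 634 × (333 + 1.389)/333 = 634 × 334.39/333 ≈ 637 Hz.

637 Hz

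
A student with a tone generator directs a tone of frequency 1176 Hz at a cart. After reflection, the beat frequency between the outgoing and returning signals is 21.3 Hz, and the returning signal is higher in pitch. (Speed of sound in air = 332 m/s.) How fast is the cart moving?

Double Doppler shift off a moving reflector: f₂ = f₀ · (v + u)/(v − u) (u > 0 toward emitter).
Returning signal is higher, so f₂ = f₀ + Δf = 1176 + 21.3 = 1197.3 Hz.
Rearranging, u = v · (f₂ − f₀)/(f₂ + f₀) = 332 × 21.3/2373.3 ≈ 2.98 m/s.
So the cart is moving at 2.98 m/s toward the emitter.

2.98 m/s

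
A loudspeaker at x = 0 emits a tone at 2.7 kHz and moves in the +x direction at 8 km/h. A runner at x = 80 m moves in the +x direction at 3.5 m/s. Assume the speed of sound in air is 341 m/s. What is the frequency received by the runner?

8 km/h = 2.222 m/s.
The observer lies on the +x side, so the source is heading toward the observer and the observer is heading away from the source.
Both move, so f' = f · (v − v_o)/(v − v_s).
f' = 2.7 × (341 − 3.5)/(341 − 2.222) = 2.7 × 337.5/338.78 ≈ 2.69 kHz.

2.69 kHz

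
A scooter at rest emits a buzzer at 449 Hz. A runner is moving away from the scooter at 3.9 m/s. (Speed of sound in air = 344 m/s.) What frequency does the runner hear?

Moving observer, stationary source: f' = f · (v − v_o)/v.
f' = 449 × (344 − 3.9)/344 = 449 × 340.1/344 ≈ 444 Hz.

444 Hz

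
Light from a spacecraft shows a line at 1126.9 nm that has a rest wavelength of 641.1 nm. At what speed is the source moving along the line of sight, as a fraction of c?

λ'/λ₀ = 1.7578 > 1 (redshift), so the source is receding.
λ'/λ₀ = √((1 + β)/(1 − β)) for a receding source ⇒ β = (r² − 1)/(r² + 1) with r = λ'/λ₀.
β = (3.0897 − 1)/(3.0897 + 1) ≈ 0.511.

0.511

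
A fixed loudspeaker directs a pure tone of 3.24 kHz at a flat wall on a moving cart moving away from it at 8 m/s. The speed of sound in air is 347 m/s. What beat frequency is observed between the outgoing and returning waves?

146 Hz

The flat wall on a moving cart first receives the wave as a moving observer: f₁ = f₀ · (v − u)/v = 3.24 × (347 − 8)/347 ≈ 3.1653 kHz.
On reflection it acts as a source moving away from the stationary detector: f₂ = f₁ · v/(v + u) = 3.1653 × 347/355 ≈ 3.0940 kHz.
Equivalently f₂ = f₀ · (v − u)/(v + u).
Beat frequency (with f₀ = 3240 Hz): |f₂ − f₀| = 2u·f₀/(v + u) = 2 × 8 × 3240/355 ≈ 146 Hz.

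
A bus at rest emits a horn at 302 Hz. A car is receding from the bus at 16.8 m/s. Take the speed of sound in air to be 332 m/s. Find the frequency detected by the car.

287 Hz

Only the observer moves, away from the source, so f' = f · (v − v_o)/v.
f' = 302 × (332 − 16.8)/332 = 302 × 315.2/332 ≈ 287 Hz.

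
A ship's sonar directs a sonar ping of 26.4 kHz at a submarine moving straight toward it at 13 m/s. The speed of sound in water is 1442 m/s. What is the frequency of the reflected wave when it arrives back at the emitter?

26.9 kHz

At the submarine (a moving observer), f₁ = f₀ · (v + u)/v = 26.4 × 1455/1442 ≈ 26.6 kHz.
On reflection it acts as a source moving toward the stationary detector: f₂ = f₁ · v/(v − u) = 26.6 × 1442/1429 ≈ 26.9 kHz.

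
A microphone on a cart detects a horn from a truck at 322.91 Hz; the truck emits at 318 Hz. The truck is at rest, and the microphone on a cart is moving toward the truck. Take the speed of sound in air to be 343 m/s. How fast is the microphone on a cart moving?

5.3 m/s

f' = f · (v + v_o)/v ⇒ v_o = v · |f'/f − 1|.
v_o = 343 × |322.91/318 − 1| = 343 × 0.01544 ≈ 5.3 m/s.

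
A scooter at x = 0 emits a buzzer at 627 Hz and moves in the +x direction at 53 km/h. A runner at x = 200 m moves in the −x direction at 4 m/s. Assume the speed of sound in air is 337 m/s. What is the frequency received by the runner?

53 km/h = 14.72 m/s.
The observer lies on the +x side, so the source is heading toward the observer and the observer is heading toward the source.
General Doppler shift: f' = f · (v + v_o)/(v − v_s).
f' = 627 × (337 + 4)/(337 − 14.72) = 627 × 341/322.28 ≈ 663 Hz.

663 Hz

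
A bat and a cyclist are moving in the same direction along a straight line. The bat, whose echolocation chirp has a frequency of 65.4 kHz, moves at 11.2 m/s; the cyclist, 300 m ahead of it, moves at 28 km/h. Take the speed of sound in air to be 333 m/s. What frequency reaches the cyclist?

66.1 kHz

28 km/h = 7.778 m/s.
The cyclist is ahead, so the bat is moving toward it while the cyclist is moving away from the bat.
General Doppler shift: f' = f · (v − v_o)/(v − v_s).
f' = 65.4 × (333 − 7.778)/(333 − 11.2) = 65.4 × 325.22/321.8 ≈ 66.1 kHz.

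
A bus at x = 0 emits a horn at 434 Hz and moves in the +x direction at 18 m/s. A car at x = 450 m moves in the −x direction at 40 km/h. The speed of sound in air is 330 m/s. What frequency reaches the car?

40 km/h = 11.11 m/s.
The observer lies on the +x side, so the source is heading toward the observer and the observer is heading toward the source.
General Doppler shift: f' = f · (v + v_o)/(v − v_s).
f' = 434 × (330 + 11.11)/(330 − 18) = 434 × 341.11/312 ≈ 474 Hz.

474 Hz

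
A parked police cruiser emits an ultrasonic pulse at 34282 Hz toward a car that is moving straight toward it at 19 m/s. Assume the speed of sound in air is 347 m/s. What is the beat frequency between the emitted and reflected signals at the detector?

3972 Hz

The car first receives the wave as a moving observer: f₁ = f₀ · (v + u)/v = 34282 × (347 + 19)/347 ≈ 36159 Hz.
On reflection it acts as a source moving toward the stationary detector: f₂ = f₁ · v/(v − u) = 36159 × 347/328 ≈ 38254 Hz.
Equivalently f₂ = f₀ · (v + u)/(v − u).
Beat frequency: |f₂ − f₀| = 2u·f₀/(v − u) = 2 × 19 × 34282/328 ≈ 3972 Hz.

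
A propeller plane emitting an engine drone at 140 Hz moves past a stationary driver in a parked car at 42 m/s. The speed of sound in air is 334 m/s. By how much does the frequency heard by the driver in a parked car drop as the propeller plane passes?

Approaching: f₁ = f · v/(v − v_s) = 140 × 334/292 ≈ 160.1 Hz.
Receding: f₂ = f · v/(v + v_s) = 140 × 334/376 ≈ 124.4 Hz.
Drop: f₁ − f₂ = 2f·v·v_s/(v² − v_s²) = 2 × 140 × 334 × 42/(334² − 42²) ≈ 35.8 Hz.

35.8 Hz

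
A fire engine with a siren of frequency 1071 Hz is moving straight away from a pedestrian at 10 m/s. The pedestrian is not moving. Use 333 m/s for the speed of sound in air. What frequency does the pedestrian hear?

Moving source, stationary observer: f' = f · v/(v + v_s) since the source is receding.
f' = 1071 × 333/(333 + 10) = 1071 × 333/343 ≈ 1040 Hz.

1040 Hz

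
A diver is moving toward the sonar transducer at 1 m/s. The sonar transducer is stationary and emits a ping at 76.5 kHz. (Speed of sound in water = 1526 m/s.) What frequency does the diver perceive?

76.6 kHz

Only the observer moves, toward the source, so f' = f · (v + v_o)/v.
f' = 76.5 × (1526 + 1)/1526 = 76.5 × 1527/1526 ≈ 76.6 kHz.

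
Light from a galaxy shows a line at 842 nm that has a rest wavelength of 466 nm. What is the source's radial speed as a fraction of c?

0.531c

λ'/λ₀ = 1.8069 > 1 (redshift), so the source is receding.
λ'/λ₀ = √((1 + β)/(1 − β)) for a receding source ⇒ β = (r² − 1)/(r² + 1) with r = λ'/λ₀.
β = (3.2648 − 1)/(3.2648 + 1) ≈ 0.531.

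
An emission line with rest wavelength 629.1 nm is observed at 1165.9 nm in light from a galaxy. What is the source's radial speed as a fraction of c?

0.549c

λ'/λ₀ = 1.8533 > 1 (redshift), so the source is receding.
λ'/λ₀ = √((1 + β)/(1 − β)) for a receding source ⇒ β = (r² − 1)/(r² + 1) with r = λ'/λ₀.
β = (3.4347 − 1)/(3.4347 + 1) ≈ 0.549.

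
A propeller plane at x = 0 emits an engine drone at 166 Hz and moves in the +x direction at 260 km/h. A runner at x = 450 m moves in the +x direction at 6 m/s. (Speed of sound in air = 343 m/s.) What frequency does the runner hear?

260 km/h = 72.22 m/s.
The observer lies on the +x side, so the source is heading toward the observer and the observer is heading away from the source.
Both move, so f' = f · (v − v_o)/(v − v_s).
f' = 166 × (343 − 6)/(343 − 72.22) = 166 × 337/270.78 ≈ 207 Hz.

207 Hz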